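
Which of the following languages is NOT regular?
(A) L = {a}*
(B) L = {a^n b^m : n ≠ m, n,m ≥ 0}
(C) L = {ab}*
(B) {a^n b^m : n ≠ m, n,m ≥ 0}

(B) L = {a^n b^m : n ≠ m, n,m ≥ 0} is NOT regular.

The pumping lemma can be used to prove this:
After pumping a's, we can make n = m

The other languages are regular because they can be recognized by finite automata.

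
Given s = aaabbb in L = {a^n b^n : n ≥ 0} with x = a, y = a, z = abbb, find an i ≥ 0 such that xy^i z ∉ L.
i = 3

xy³z = a · aaa · abbb = aaaaabbb; aaaaabbb has 5 a's and 3 b's; 5 ≠ 3, so it is not in L.
(Other choices also work, e.g. i = 0, 2; only i = 1 is guaranteed to stay in L since xy¹z = s.)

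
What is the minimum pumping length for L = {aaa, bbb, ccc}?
p = 4

For a finite language L, the pumping lemma holds vacuously if p > max|s| for s ∈ L.

The longest string in L = {aaa, bbb, ccc} has length 3.
If p = 4, then no string s ∈ L has |s| ≥ p, so the condition is vacuously true.

The minimum pumping length is p = 4.

Why no smaller p works: for any p ≤ 3, the longest string s ∈ L has |s| = 3 ≥ p, so it would
have to be pumpable; but pumping up (i = 2, 3, ...) produces ever longer strings, which cannot all lie in the
finite language L. So the pumping property fails for every p ≤ 3.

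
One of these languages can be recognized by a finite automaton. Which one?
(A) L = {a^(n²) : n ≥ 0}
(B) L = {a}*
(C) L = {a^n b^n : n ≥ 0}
(B) {a}*

(B) L = {a}* is regular.

This can be recognized by a finite automaton (DFA/NFA).
Regular expressions like {a}* define regular languages.

The other choices are not regular:
- {a^n b^n : n ≥ 0}: After pumping, the number of a's and b's become unequal
- {a^(n²) : n ≥ 0}: After pumping, length is no longer a perfect square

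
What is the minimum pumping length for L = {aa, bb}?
p = 3

For a finite language L, the pumping lemma holds vacuously if p > max|s| for s ∈ L.

The longest string in L = {aa, bb} has length 2.
If p = 3, then no string s ∈ L has |s| ≥ p, so the condition is vacuously true.

The minimum pumping length is p = 3.

Why no smaller p works: for any p ≤ 2, the longest string s ∈ L has |s| = 2 ≥ p, so it would
have to be pumpable; but pumping up (i = 2, 3, ...) produces ever longer strings, which cannot all lie in the
finite language L. So the pumping property fails for every p ≤ 2.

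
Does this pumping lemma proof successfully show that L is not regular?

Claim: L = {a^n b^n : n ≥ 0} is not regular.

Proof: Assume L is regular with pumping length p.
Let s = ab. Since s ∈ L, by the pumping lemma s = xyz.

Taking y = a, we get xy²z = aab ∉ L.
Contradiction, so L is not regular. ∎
The proof is INCORRECT.

Error: The string s = ab may be shorter than p.
The pumping lemma only applies to strings with |s| ≥ p, and p is not under our control.
We must choose s in terms of p, e.g. s = a^p b^p, to ensure |s| ≥ p.
(The proof also fixes one particular y; a valid argument must handle every decomposition with |xy| ≤ p and |y| ≥ 1 — for s = a^p b^p this forces y = a^k, and then xy²z = a^(p+k) b^p ∉ L.)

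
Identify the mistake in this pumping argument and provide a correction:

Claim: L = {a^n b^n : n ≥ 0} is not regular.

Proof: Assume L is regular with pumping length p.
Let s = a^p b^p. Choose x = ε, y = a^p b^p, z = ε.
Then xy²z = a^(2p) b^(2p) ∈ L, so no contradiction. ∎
Error: The decomposition violates |xy| ≤ p. With y = a^p b^p, |xy| = |y| = 2p > p. (The proof also miscomputes xy²z, which would be a^p b^p a^p b^p rather than a^(2p) b^(2p), and it wrongly treats one harmless decomposition as settling the matter — the prover does not get to choose the decomposition.)

Correction: The pumping lemma requires |xy| ≤ p, and the argument must handle every decomposition satisfying |xy| ≤ p, |y| ≥ 1. Since s starts with p a's, any such y consists only of a's, say y = a^k with k ≥ 1. Then xy²z = a^(p+k) b^p has unequal numbers of a's and b's, so xy²z ∉ L — the required contradiction.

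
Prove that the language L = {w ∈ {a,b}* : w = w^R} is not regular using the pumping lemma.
Assume for contradiction that L is regular, and let p ≥ 1 be the pumping length given by the pumping lemma.
Choose s = a^p b a^p. Then s ∈ L (it reads the same in both directions) and |s| = 2p + 1 ≥ p.
By the pumping lemma, s = xyz for some x, y, z with |xy| ≤ p, |y| ≥ 1, and xy^i z ∈ L for every i ≥ 0.
Since |xy| ≤ p and the first p symbols of s are all a's, y = a^k for some k with 1 ≤ k ≤ p.

Take i = 2: xy²z = a^(p + k) b a^p.
Its reversal is a^p b a^(p + k). These differ because the block of a's before the unique b has length p + k in one and p in the other, and p + k ≠ p since k ≥ 1. So xy²z is not a palindrome, i.e. xy²z ∉ L.

This contradicts the pumping lemma, which requires xy^i z ∈ L for all i ≥ 0.
Hence L = {w ∈ {a,b}* : w = w^R} is not regular. ∎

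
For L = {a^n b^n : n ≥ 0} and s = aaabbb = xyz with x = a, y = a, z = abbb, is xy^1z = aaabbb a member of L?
Yes

xy¹z = a · a · abbb = aaabbb.
aaabbb = a^3 b^3 has equal counts (3 = 3), so it is in L.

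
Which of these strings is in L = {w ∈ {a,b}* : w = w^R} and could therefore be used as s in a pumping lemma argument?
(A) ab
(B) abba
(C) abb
(B) abba

The pumping lemma is applied to a string s that lies in L, so first check membership of each option:
- (A) ab reversed is ba ≠ ab, so it is not a palindrome and is not in L ✗
- (B) abba reversed is abba, the same string, so it is a palindrome and is in L ✓
- (C) abb reversed is bba ≠ abb, so it is not a palindrome and is not in L ✗

Only (B) abba is in L, so it is the only candidate that could play the role of s.
(In a complete proof one picks s in terms of the pumping length p so that |s| ≥ p is guaranteed; a fixed string like abba illustrates the shape of such an s.)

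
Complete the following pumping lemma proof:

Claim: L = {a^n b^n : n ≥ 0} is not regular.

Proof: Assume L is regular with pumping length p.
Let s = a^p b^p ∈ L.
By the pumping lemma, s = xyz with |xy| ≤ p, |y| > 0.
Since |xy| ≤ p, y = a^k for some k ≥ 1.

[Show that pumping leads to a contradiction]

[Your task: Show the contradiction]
Consider xy²z = a^(p+k) b^p.

Since k ≥ 1, we have p + k > p.
So xy²z has more a's than b's: (p+k) a's vs p b's.
This means xy²z ∉ L because a^n b^n requires equal counts.

This contradicts the pumping lemma which states xy²z ∈ L.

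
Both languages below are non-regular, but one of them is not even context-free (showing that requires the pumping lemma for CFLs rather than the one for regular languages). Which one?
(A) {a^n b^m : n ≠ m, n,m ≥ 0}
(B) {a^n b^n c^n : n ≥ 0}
(B) {a^n b^n c^n : n ≥ 0}

(B) {a^n b^n c^n : n ≥ 0} requires the CFL pumping lemma.

- {a^n b^m : n ≠ m, n,m ≥ 0} is context-free (but not regular)
  • Can be shown non-regular with the regular pumping lemma
  • After pumping a's, we can make n = m

- {a^n b^n c^n : n ≥ 0} is NOT context-free
  • Requires the CFL pumping lemma to prove
  • Cannot maintain three equal counts simultaneously

The CFL pumping lemma is "stronger" in that it can prove non-membership
in the larger class of context-free languages.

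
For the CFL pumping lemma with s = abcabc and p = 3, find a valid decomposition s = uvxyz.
u='ab', v='c', x='a', y='b', z='c'

For s = abcabc with pumping length p = 3:

One valid decomposition:
- u = 'ab'
- v = 'c'
- x = 'a'
- y = 'b'
- z = 'c'

Verification:
- uvxyz = 'ab' + 'c' + 'a' + 'b' + 'c' = abcabc ✓
- |vxy| = |'cab'| = 3 ≤ 3 ✓
- |vy| = |'cb'| = 2 > 0 ✓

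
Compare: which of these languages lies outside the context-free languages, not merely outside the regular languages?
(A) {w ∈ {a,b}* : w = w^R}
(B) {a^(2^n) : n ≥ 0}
(B) {a^(2^n) : n ≥ 0}

(B) {a^(2^n) : n ≥ 0} requires the CFL pumping lemma.

- {w ∈ {a,b}* : w = w^R} is context-free (but not regular)
  • Can be shown non-regular with the regular pumping lemma
  • After pumping, the string is no longer symmetric

- {a^(2^n) : n ≥ 0} is NOT context-free
  • Requires the CFL pumping lemma to prove
  • Gaps between powers of 2 grow exponentially

The CFL pumping lemma is "stronger" in that it can prove non-membership
in the larger class of context-free languages.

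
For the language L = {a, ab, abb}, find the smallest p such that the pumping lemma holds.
p = 4

For a finite language L, the pumping lemma holds vacuously if p > max|s| for s ∈ L.

The longest string in L = {a, ab, abb} has length 3.
If p = 4, then no string s ∈ L has |s| ≥ p, so the condition is vacuously true.

The minimum pumping length is p = 4.

Why no smaller p works: for any p ≤ 3, the longest string s ∈ L has |s| = 3 ≥ p, so it would
have to be pumpable; but pumping up (i = 2, 3, ...) produces ever longer strings, which cannot all lie in the
finite language L. So the pumping property fails for every p ≤ 3.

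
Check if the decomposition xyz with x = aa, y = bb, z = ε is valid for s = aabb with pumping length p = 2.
Violated: |xy| ≤ p

The decomposition x = aa, y = bb, z = ε for s = aabb with p = 2
violates the constraint: |xy| ≤ p

|xy| = |aabb| = 4 > 2 = p. The decomposition puts too many characters in xy.

Pumping lemma constraints:
1. xyz = s (decomposition is valid)
2. |xy| ≤ p
3. |y| > 0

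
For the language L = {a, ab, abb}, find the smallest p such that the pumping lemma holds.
p = 4

For a finite language L, the pumping lemma holds vacuously if p > max|s| for s ∈ L.

The longest string in L = {a, ab, abb} has length 3.
If p = 4, then no string s ∈ L has |s| ≥ p, so the condition is vacuously true.

The minimum pumping length is p = 4.

Why no smaller p works: for any p ≤ 3, the longest string s ∈ L has |s| = 3 ≥ p, so it would
have to be pumpable; but pumping up (i = 2, 3, ...) produces ever longer strings, which cannot all lie in the
finite language L. So the pumping property fails for every p ≤ 3.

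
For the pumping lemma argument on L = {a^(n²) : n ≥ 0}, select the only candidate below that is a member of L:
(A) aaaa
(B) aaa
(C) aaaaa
(A) aaaa

The pumping lemma is applied to a string s that lies in L, so first check membership of each option:
- (A) aaaa has length 4 = 2², a perfect square, so it is in L ✓
- (B) aaa has length 3, strictly between 1² = 1 and 2² = 4, so it is not in L ✗
- (C) aaaaa has length 5, strictly between 2² = 4 and 3² = 9, so it is not in L ✗

Only (A) aaaa is in L, so it is the only candidate that could play the role of s.
(In a complete proof one picks s in terms of the pumping length p so that |s| ≥ p is guaranteed; a fixed string like aaaa illustrates the shape of such an s.)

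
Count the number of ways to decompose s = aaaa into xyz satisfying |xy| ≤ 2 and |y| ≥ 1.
3

For s = 'aaaa' with pumping length p = 2:

Constraints: |xy| ≤ 2, |y| > 0

Valid decompositions (|xy| ≤ p, |y| ≥ 1):
  • x='', y='a', z='aaa'
  • x='a', y='a', z='aa'
  • x='', y='aa', z='aa'

Total count: 3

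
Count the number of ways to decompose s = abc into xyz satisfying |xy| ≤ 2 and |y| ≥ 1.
3

For s = 'abc' with pumping length p = 2:

Constraints: |xy| ≤ 2, |y| > 0

Valid decompositions (|xy| ≤ p, |y| ≥ 1):
  • x='', y='a', z='bc'
  • x='a', y='b', z='c'
  • x='', y='ab', z='c'

Total count: 3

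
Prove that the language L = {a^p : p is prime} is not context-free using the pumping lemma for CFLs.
Assume for contradiction that L is context-free, and let p ≥ 1 be the pumping length given by the pumping lemma for CFLs.
Choose a prime q with q ≥ p and let s = a^q. Then s ∈ L and |s| = q ≥ p.
By the CFL pumping lemma, s = uvxyz for some u, v, x, y, z with |vxy| ≤ p, |vy| ≥ 1, and uv^i xy^i z ∈ L for every i ≥ 0.
All symbols are a's, so only lengths matter: let k = |vy|, with 1 ≤ k ≤ p. Then |uv^i xy^i z| = q + (i − 1)k.

Take i = q + 1: the length is q + qk = q(k + 1).
Both factors satisfy q ≥ 2 and k + 1 ≥ 2, so q(k + 1) is composite and uv^(q+1) xy^(q+1) z ∉ L.

This contradicts the CFL pumping lemma, which requires uv^i xy^i z ∈ L for all i ≥ 0.
Hence L = {a^p : p is prime} is not context-free. ∎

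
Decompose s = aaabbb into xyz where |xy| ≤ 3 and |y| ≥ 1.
x = '', y = 'aa', z = 'abbb'

For s = aaabbb and p = 3, one valid decomposition is:
- x = '' (length 0)
- y = 'aa' (length 2)
- z = 'abbb' (length 4)

Verification:
- xyz = '' + 'aa' + 'abbb' = aaabbb ✓
- |xy| = 2 ≤ 3 ✓
- |y| = 2 > 0 ✓

All pumping lemma constraints are satisfied.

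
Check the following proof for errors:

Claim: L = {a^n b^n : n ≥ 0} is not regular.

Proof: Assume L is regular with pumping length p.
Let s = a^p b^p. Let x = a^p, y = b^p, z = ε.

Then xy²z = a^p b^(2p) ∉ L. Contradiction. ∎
The proof is INCORRECT.

Error: The decomposition violates |xy| ≤ p.
With x = a^p and y = b^p, we have |xy| = 2p > p.
The pumping lemma requires |xy| ≤ p, so y must be within the first p characters.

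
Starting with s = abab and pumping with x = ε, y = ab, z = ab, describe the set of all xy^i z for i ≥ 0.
{xy^i z : i ≥ 0} = {(ab)^(i+1) : i ≥ 0} = {ab, abab, ababab, ...}

With x = ε, y = ab, z = ab: Pumping 'ab' gives strings of alternating a's and b's.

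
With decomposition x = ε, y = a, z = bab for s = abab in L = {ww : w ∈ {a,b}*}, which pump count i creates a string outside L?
i = 3

xy³z = ε · aaa · bab = aaabab; aaabab has length 6; its halves are aaa and bab, which differ, so it is not in L.
(Other choices also work, e.g. i = 0, 2; only i = 1 is guaranteed to stay in L since xy¹z = s.)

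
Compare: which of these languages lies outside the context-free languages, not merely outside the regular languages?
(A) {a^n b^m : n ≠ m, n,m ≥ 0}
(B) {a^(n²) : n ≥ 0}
(B) {a^(n²) : n ≥ 0}

(B) {a^(n²) : n ≥ 0} requires the CFL pumping lemma.

- {a^n b^m : n ≠ m, n,m ≥ 0} is context-free (but not regular)
  • Can be shown non-regular with the regular pumping lemma
  • After pumping a's, we can make n = m

- {a^(n²) : n ≥ 0} is NOT context-free
  • Requires the CFL pumping lemma to prove
  • Gaps between squares grow unboundedly

The CFL pumping lemma is "stronger" in that it can prove non-membership
in the larger class of context-free languages.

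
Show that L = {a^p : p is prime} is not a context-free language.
Assume for contradiction that L is context-free, and let p ≥ 1 be the pumping length given by the pumping lemma for CFLs.
Choose a prime q with q ≥ p and let s = a^q. Then s ∈ L and |s| = q ≥ p.
By the CFL pumping lemma, s = uvxyz for some u, v, x, y, z with |vxy| ≤ p, |vy| ≥ 1, and uv^i xy^i z ∈ L for every i ≥ 0.
All symbols are a's, so only lengths matter: let k = |vy|, with 1 ≤ k ≤ p. Then |uv^i xy^i z| = q + (i − 1)k.

Take i = q + 1: the length is q + qk = q(k + 1).
Both factors satisfy q ≥ 2 and k + 1 ≥ 2, so q(k + 1) is composite and uv^(q+1) xy^(q+1) z ∉ L.

This contradicts the CFL pumping lemma, which requires uv^i xy^i z ∈ L for all i ≥ 0.
Hence L = {a^p : p is prime} is not context-free. ∎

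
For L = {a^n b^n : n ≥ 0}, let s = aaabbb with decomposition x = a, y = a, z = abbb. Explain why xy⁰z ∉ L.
xy⁰z = aabbb ∉ L

Pumping with i = 0 replaces y = a by y⁰ = ε:
- Original: s = xyz = aaabbb; aaabbb = a^3 b^3 has equal counts (3 = 3), so it is in L
- Pumped: xy⁰z = a · ε · abbb = aabbb
- aabbb has 2 a's and 3 b's; 2 ≠ 3, so it is not in L

The pumping lemma would require xy⁰z ∈ L, so this decomposition yields a contradiction.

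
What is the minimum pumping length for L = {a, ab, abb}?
p = 4

For a finite language L, the pumping lemma holds vacuously if p > max|s| for s ∈ L.

The longest string in L = {a, ab, abb} has length 3.
If p = 4, then no string s ∈ L has |s| ≥ p, so the condition is vacuously true.

The minimum pumping length is p = 4.

Why no smaller p works: for any p ≤ 3, the longest string s ∈ L has |s| = 3 ≥ p, so it would
have to be pumpable; but pumping up (i = 2, 3, ...) produces ever longer strings, which cannot all lie in the
finite language L. So the pumping property fails for every p ≤ 3.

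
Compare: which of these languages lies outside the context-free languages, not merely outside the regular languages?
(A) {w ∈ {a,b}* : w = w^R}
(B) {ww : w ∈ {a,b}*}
(B) {ww : w ∈ {a,b}*}

(B) {ww : w ∈ {a,b}*} requires the CFL pumping lemma.

- {w ∈ {a,b}* : w = w^R} is context-free (but not regular)
  • Can be shown non-regular with the regular pumping lemma
  • After pumping, the string is no longer symmetric

- {ww : w ∈ {a,b}*} is NOT context-free
  • Requires the CFL pumping lemma to prove
  • Even a PDA cannot compare two arbitrary halves symbol by symbol; CFL pumping on a^p b^p a^p b^p fails

The CFL pumping lemma is "stronger" in that it can prove non-membership
in the larger class of context-free languages.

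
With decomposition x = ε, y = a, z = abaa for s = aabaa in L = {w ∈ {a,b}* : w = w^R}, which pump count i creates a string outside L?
i = 2

xy²z = ε · aa · abaa = aaabaa; aaabaa reversed is aabaaa ≠ aaabaa, so it is not a palindrome and is not in L.
(Other choices also work, e.g. i = 0, 3; only i = 1 is guaranteed to stay in L since xy¹z = s.)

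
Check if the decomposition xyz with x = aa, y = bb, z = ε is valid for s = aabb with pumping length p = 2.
Violated: |xy| ≤ p

The decomposition x = aa, y = bb, z = ε for s = aabb with p = 2
violates the constraint: |xy| ≤ p

|xy| = |aabb| = 4 > 2 = p. The decomposition puts too many characters in xy.

Pumping lemma constraints:
1. xyz = s (decomposition is valid)
2. |xy| ≤ p
3. |y| > 0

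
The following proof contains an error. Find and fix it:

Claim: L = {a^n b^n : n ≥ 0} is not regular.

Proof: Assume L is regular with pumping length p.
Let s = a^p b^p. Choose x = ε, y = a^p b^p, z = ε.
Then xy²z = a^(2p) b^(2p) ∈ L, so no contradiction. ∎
Error: The decomposition violates |xy| ≤ p. With y = a^p b^p, |xy| = |y| = 2p > p. (The proof also miscomputes xy²z, which would be a^p b^p a^p b^p rather than a^(2p) b^(2p), and it wrongly treats one harmless decomposition as settling the matter — the prover does not get to choose the decomposition.)

Correction: The pumping lemma requires |xy| ≤ p, and the argument must handle every decomposition satisfying |xy| ≤ p, |y| ≥ 1. Since s starts with p a's, any such y consists only of a's, say y = a^k with k ≥ 1. Then xy²z = a^(p+k) b^p has unequal numbers of a's and b's, so xy²z ∉ L — the required contradiction.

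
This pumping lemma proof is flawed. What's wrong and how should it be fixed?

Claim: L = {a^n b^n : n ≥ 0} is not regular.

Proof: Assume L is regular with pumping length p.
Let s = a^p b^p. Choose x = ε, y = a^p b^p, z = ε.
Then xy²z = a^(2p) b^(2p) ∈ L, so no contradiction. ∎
Error: The decomposition violates |xy| ≤ p. With y = a^p b^p, |xy| = |y| = 2p > p. (The proof also miscomputes xy²z, which would be a^p b^p a^p b^p rather than a^(2p) b^(2p), and it wrongly treats one harmless decomposition as settling the matter — the prover does not get to choose the decomposition.)

Correction: The pumping lemma requires |xy| ≤ p, and the argument must handle every decomposition satisfying |xy| ≤ p, |y| ≥ 1. Since s starts with p a's, any such y consists only of a's, say y = a^k with k ≥ 1. Then xy²z = a^(p+k) b^p has unequal numbers of a's and b's, so xy²z ∉ L — the required contradiction.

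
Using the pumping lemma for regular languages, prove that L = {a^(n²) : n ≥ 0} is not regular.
Assume for contradiction that L is regular, and let p ≥ 1 be the pumping length given by the pumping lemma.
Choose s = a^(p²). Then s ∈ L and |s| = p² ≥ p.
By the pumping lemma, s = xyz for some x, y, z with |xy| ≤ p, |y| ≥ 1, and xy^i z ∈ L for every i ≥ 0.
Here y = a^k for some k with 1 ≤ k ≤ |xy| ≤ p.

Take i = 2: |xy²z| = p² + k.
Now p² < p² + k ≤ p² + p < p² + 2p + 1 = (p + 1)².
So |xy²z| lies strictly between the consecutive squares p² and (p + 1)², hence is not a perfect square, and xy²z ∉ L.

This contradicts the pumping lemma, which requires xy^i z ∈ L for all i ≥ 0.
Hence L = {a^(n²) : n ≥ 0} is not regular. ∎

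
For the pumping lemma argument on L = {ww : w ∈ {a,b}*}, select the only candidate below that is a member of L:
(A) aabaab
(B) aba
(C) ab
(A) aabaab

The pumping lemma is applied to a string s that lies in L, so first check membership of each option:
- (A) aabaab splits into halves aab · aab, which are equal, so it is in L (w = aab) ✓
- (B) aba has odd length 3, so it cannot be written as ww and is not in L ✗
- (C) ab has length 2; its halves are a and b, which differ, so it is not in L ✗

Only (A) aabaab is in L, so it is the only candidate that could play the role of s.
(In a complete proof one picks s in terms of the pumping length p so that |s| ≥ p is guaranteed; a fixed string like aabaab illustrates the shape of such an s.)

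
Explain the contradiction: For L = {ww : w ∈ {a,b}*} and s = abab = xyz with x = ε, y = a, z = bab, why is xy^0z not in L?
xy⁰z = bab ∉ L

Pumping with i = 0 replaces y = a by y⁰ = ε:
- Original: s = xyz = abab; abab splits into halves ab · ab, which are equal, so it is in L (w = ab)
- Pumped: xy⁰z = ε · ε · bab = bab
- bab has odd length 3, so it cannot be written as ww and is not in L

The pumping lemma would require xy⁰z ∈ L, so this decomposition yields a contradiction.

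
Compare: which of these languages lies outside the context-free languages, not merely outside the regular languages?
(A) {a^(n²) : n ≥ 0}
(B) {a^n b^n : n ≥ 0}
(A) {a^(n²) : n ≥ 0}

(A) {a^(n²) : n ≥ 0} requires the CFL pumping lemma.

- {a^n b^n : n ≥ 0} is context-free (but not regular)
  • Can be shown non-regular with the regular pumping lemma
  • After pumping, the number of a's and b's become unequal

- {a^(n²) : n ≥ 0} is NOT context-free
  • Requires the CFL pumping lemma to prove
  • Gaps between squares grow unboundedly

The CFL pumping lemma is "stronger" in that it can prove non-membership
in the larger class of context-free languages.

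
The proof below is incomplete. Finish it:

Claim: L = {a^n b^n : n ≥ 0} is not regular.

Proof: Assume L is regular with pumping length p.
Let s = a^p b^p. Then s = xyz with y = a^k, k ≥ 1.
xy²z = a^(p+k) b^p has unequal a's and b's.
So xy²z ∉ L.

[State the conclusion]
This contradicts the pumping lemma for regular languages,
which guarantees xy^i z ∈ L for all i ≥ 0.

Since our assumption that L is regular leads to a contradiction,
we conclude that L = {a^n b^n : n ≥ 0} is NOT regular. ∎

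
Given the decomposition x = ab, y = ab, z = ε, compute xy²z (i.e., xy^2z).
ababab

Given x = 'ab', y = 'ab', z = '' and i = 2:

xy^2z = x + y·y·...·y (2 times) + z
       = 'ab' + 'ab'^2 + ''
       = 'ab' + 'abab' + ''
       = 'ababab'

The pumped string is 'ababab' with length 6.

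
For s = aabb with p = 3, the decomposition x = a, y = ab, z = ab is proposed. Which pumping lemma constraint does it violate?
Violated: xyz = s

The decomposition x = a, y = ab, z = ab for s = aabb with p = 3
violates the constraint: xyz = s

xyz = 'a' + 'ab' + 'ab' = 'aabab' ≠ 'aabb' = s. The decomposition doesn't reconstruct s.

Pumping lemma constraints:
1. xyz = s (decomposition is valid)
2. |xy| ≤ p
3. |y| > 0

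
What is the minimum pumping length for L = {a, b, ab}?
p = 3

For a finite language L, the pumping lemma holds vacuously if p > max|s| for s ∈ L.

The longest string in L = {a, b, ab} has length 2.
If p = 3, then no string s ∈ L has |s| ≥ p, so the condition is vacuously true.

The minimum pumping length is p = 3.

Why no smaller p works: for any p ≤ 2, the longest string s ∈ L has |s| = 2 ≥ p, so it would
have to be pumpable; but pumping up (i = 2, 3, ...) produces ever longer strings, which cannot all lie in the
finite language L. So the pumping property fails for every p ≤ 2.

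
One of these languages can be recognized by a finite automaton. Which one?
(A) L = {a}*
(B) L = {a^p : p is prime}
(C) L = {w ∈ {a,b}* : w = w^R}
(A) {a}*

(A) L = {a}* is regular.

This can be recognized by a finite automaton (DFA/NFA).
Regular expressions like {a}* define regular languages.

The other choices are not regular:
- {a^p : p is prime}: After pumping, the length becomes composite
- {w ∈ {a,b}* : w = w^R}: After pumping, the string is no longer symmetric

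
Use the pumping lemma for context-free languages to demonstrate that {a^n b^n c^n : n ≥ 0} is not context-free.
Assume for contradiction that L is context-free, and let p ≥ 1 be the pumping length given by the pumping lemma for CFLs.
Choose s = a^p b^p c^p. Then s ∈ L and |s| = 3p ≥ p.
By the CFL pumping lemma, s = uvxyz for some u, v, x, y, z with |vxy| ≤ p, |vy| ≥ 1, and uv^i xy^i z ∈ L for every i ≥ 0.

Because |vxy| ≤ p, the window vxy cannot contain both an a and a c: any substring of s containing both must include the entire block b^p plus at least one a and one c, so it has length ≥ p + 2 > p.
Hence at least one of the letters a, c does not occur in vy at all.

Take i = 0: the string uxz is obtained from s by deleting |vy| ≥ 1 symbols, so |uxz| = 3p − |vy| < 3p.
But the letter (a or c) that does not occur in vy still occurs exactly p times in uxz. Every string of L with exactly p copies of some letter is a^p b^p c^p, of length 3p. Since |uxz| < 3p, uxz ∉ L.

This contradicts the CFL pumping lemma, which requires uv^i xy^i z ∈ L for all i ≥ 0.
Hence L = {a^n b^n c^n : n ≥ 0} is not context-free. ∎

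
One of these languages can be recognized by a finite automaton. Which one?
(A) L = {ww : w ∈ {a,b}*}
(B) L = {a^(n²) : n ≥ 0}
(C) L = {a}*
(C) {a}*

(C) L = {a}* is regular.

This can be recognized by a finite automaton (DFA/NFA).
Regular expressions like {a}* define regular languages.

The other choices are not regular:
- {a^(n²) : n ≥ 0}: After pumping, length is no longer a perfect square
- {ww : w ∈ {a,b}*}: After pumping, the two halves no longer match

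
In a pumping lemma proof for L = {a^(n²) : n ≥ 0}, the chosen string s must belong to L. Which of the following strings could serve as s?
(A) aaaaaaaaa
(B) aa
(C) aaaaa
(A) aaaaaaaaa

The pumping lemma is applied to a string s that lies in L, so first check membership of each option:
- (A) aaaaaaaaa has length 9 = 3², a perfect square, so it is in L ✓
- (B) aa has length 2, strictly between 1² = 1 and 2² = 4, so it is not in L ✗
- (C) aaaaa has length 5, strictly between 2² = 4 and 3² = 9, so it is not in L ✗

Only (A) aaaaaaaaa is in L, so it is the only candidate that could play the role of s.
(In a complete proof one picks s in terms of the pumping length p so that |s| ≥ p is guaranteed; a fixed string like aaaaaaaaa illustrates the shape of such an s.)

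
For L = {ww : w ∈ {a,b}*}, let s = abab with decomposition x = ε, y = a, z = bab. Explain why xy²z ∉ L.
xy²z = aabab ∉ L

Pumping with i = 2 replaces y = a by y² = aa:
- Original: s = xyz = abab; abab splits into halves ab · ab, which are equal, so it is in L (w = ab)
- Pumped: xy²z = ε · aa · bab = aabab
- aabab has odd length 5, so it cannot be written as ww and is not in L

The pumping lemma would require xy²z ∈ L, so this decomposition yields a contradiction.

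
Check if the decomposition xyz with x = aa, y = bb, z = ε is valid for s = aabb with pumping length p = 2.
Violated: |xy| ≤ p

The decomposition x = aa, y = bb, z = ε for s = aabb with p = 2
violates the constraint: |xy| ≤ p

|xy| = |aabb| = 4 > 2 = p. The decomposition puts too many characters in xy.

Pumping lemma constraints:
1. xyz = s (decomposition is valid)
2. |xy| ≤ p
3. |y| > 0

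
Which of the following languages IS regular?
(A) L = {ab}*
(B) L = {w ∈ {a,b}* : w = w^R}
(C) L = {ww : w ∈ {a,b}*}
(A) {ab}*

(A) L = {ab}* is regular.

This can be recognized by a finite automaton (DFA/NFA).
Regular expressions like {ab}* define regular languages.

The other choices are not regular:
- {ww : w ∈ {a,b}*}: After pumping, the two halves no longer match
- {w ∈ {a,b}* : w = w^R}: After pumping, the string is no longer symmetric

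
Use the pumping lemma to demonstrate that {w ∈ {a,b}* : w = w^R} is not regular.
Assume for contradiction that L is regular, and let p ≥ 1 be the pumping length given by the pumping lemma.
Choose s = a^p b a^p. Then s ∈ L (it reads the same in both directions) and |s| = 2p + 1 ≥ p.
By the pumping lemma, s = xyz for some x, y, z with |xy| ≤ p, |y| ≥ 1, and xy^i z ∈ L for every i ≥ 0.
Since |xy| ≤ p and the first p symbols of s are all a's, y = a^k for some k with 1 ≤ k ≤ p.

Take i = 2: xy²z = a^(p + k) b a^p.
Its reversal is a^p b a^(p + k). These differ because the block of a's before the unique b has length p + k in one and p in the other, and p + k ≠ p since k ≥ 1. So xy²z is not a palindrome, i.e. xy²z ∉ L.

This contradicts the pumping lemma, which requires xy^i z ∈ L for all i ≥ 0.
Hence L = {w ∈ {a,b}* : w = w^R} is not regular. ∎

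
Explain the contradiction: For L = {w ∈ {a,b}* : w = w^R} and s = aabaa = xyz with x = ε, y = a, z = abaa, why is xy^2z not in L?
xy²z = aaabaa ∉ L

Pumping with i = 2 replaces y = a by y² = aa:
- Original: s = xyz = aabaa; aabaa reversed is aabaa, the same string, so it is a palindrome and is in L
- Pumped: xy²z = ε · aa · abaa = aaabaa
- aaabaa reversed is aabaaa ≠ aaabaa, so it is not a palindrome and is not in L

The pumping lemma would require xy²z ∈ L, so this decomposition yields a contradiction.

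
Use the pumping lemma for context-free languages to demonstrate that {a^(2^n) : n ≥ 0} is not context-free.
Assume for contradiction that L is context-free, and let p ≥ 1 be the pumping length given by the pumping lemma for CFLs.
Choose s = a^(2^p). Then s ∈ L and |s| = 2^p ≥ p.
By the CFL pumping lemma, s = uvxyz for some u, v, x, y, z with |vxy| ≤ p, |vy| ≥ 1, and uv^i xy^i z ∈ L for every i ≥ 0.
All symbols are a's, so only lengths matter: let k = |vy|, with 1 ≤ k ≤ |vxy| ≤ p < 2^p.

Take i = 2: |uv²xy²z| = 2^p + k, and 2^p < 2^p + k < 2^p + 2^p = 2^(p+1).
So the length lies strictly between consecutive powers of two and is not a power of 2; uv²xy²z ∉ L.

This contradicts the CFL pumping lemma, which requires uv^i xy^i z ∈ L for all i ≥ 0.
Hence L = {a^(2^n) : n ≥ 0} is not context-free. ∎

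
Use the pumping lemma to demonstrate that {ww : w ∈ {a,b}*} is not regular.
Assume for contradiction that L is regular, and let p ≥ 1 be the pumping length given by the pumping lemma.
Choose s = a^p b a^p b. Then s ∈ L (take w = a^p b) and |s| = 2p + 2 ≥ p.
By the pumping lemma, s = xyz for some x, y, z with |xy| ≤ p, |y| ≥ 1, and xy^i z ∈ L for every i ≥ 0.
Since |xy| ≤ p and the first p symbols of s are all a's, y = a^k for some k with 1 ≤ k ≤ p.

Take i = 2: t = xy²z = a^(p + k) b a^p b.
Suppose t = uu for some string u. The string t contains exactly two b's and ends in b, so u contains exactly one b and ends in b; hence u = a^j b for some j, and uu = a^j b a^j b. Comparing with t = a^(p + k) b a^p b forces j = p + k (first block) and j = p (second block), which is impossible since k ≥ 1. So t ∉ L.

This contradicts the pumping lemma, which requires xy^i z ∈ L for all i ≥ 0.
Hence L = {ww : w ∈ {a,b}*} is not regular. ∎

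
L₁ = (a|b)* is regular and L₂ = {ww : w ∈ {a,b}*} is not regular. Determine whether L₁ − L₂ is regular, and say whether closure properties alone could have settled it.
No — L₁ − L₂ is not regular.

L₁ − L₂ is the complement of {ww} within {a,b}*. If it were regular, its complement {ww} would be regular as well (regular languages are closed under complement) — contradiction. So L₁ − L₂ is not regular.

Note that the bare facts "L₁ regular, L₂ non-regular" do not settle the question by themselves: the closure of regular languages under ∪, ∩, complement and difference applies only when BOTH operands are regular. With a non-regular operand the result can come out regular or non-regular depending on the specific languages, so one has to work out L₁ − L₂ for this particular pair, as above.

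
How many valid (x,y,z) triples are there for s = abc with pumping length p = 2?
3

For s = 'abc' with pumping length p = 2:

Constraints: |xy| ≤ 2, |y| > 0

Valid decompositions (|xy| ≤ p, |y| ≥ 1):
  • x='', y='a', z='bc'
  • x='a', y='b', z='c'
  • x='', y='ab', z='c'

Total count: 3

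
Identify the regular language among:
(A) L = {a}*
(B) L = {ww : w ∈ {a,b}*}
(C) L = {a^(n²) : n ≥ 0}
(A) {a}*

(A) L = {a}* is regular.

This can be recognized by a finite automaton (DFA/NFA).
Regular expressions like {a}* define regular languages.

The other choices are not regular:
- {a^(n²) : n ≥ 0}: After pumping, length is no longer a perfect square
- {ww : w ∈ {a,b}*}: After pumping, the two halves no longer match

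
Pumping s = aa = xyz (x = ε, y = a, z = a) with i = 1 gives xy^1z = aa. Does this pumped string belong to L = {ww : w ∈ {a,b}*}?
Yes

xy¹z = ε · a · a = aa.
aa splits into halves a · a, which are equal, so it is in L (w = a).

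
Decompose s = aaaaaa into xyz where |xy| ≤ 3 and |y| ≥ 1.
x = '', y = 'aa', z = 'aaaa'

For s = aaaaaa and p = 3, one valid decomposition is:
- x = '' (length 0)
- y = 'aa' (length 2)
- z = 'aaaa' (length 4)

Verification:
- xyz = '' + 'aa' + 'aaaa' = aaaaaa ✓
- |xy| = 2 ≤ 3 ✓
- |y| = 2 > 0 ✓

All pumping lemma constraints are satisfied.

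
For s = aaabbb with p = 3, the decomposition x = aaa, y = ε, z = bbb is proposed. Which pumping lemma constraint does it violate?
Violated: |y| > 0

The decomposition x = aaa, y = ε, z = bbb for s = aaabbb with p = 3
violates the constraint: |y| > 0

|y| = 0, but the pumping lemma requires |y| > 0 (y must be non-empty).

Pumping lemma constraints:
1. xyz = s (decomposition is valid)
2. |xy| ≤ p
3. |y| > 0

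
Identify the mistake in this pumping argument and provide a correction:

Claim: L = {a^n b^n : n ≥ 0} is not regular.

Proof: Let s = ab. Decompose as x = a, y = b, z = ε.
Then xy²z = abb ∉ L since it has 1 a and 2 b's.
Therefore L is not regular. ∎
Error: The string s = ab might be shorter than the pumping length p.

Correction: Choose s = a^p b^p to ensure |s| ≥ p. Also, the decomposition is wrong: with |xy| ≤ p, y cannot include b's when s starts with p a's.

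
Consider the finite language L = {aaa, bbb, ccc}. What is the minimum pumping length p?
p = 4

For a finite language L, the pumping lemma holds vacuously if p > max|s| for s ∈ L.

The longest string in L = {aaa, bbb, ccc} has length 3.
If p = 4, then no string s ∈ L has |s| ≥ p, so the condition is vacuously true.

The minimum pumping length is p = 4.

Why no smaller p works: for any p ≤ 3, the longest string s ∈ L has |s| = 3 ≥ p, so it would
have to be pumpable; but pumping up (i = 2, 3, ...) produces ever longer strings, which cannot all lie in the
finite language L. So the pumping property fails for every p ≤ 3.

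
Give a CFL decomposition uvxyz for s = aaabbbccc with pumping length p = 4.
u='aa', v='a', x='bb', y='b', z='ccc'

For s = aaabbbccc with pumping length p = 4:

One valid decomposition:
- u = 'aa'
- v = 'a'
- x = 'bb'
- y = 'b'
- z = 'ccc'

Verification:
- uvxyz = 'aa' + 'a' + 'bb' + 'b' + 'ccc' = aaabbbccc ✓
- |vxy| = |'abbb'| = 4 ≤ 4 ✓
- |vy| = |'ab'| = 2 > 0 ✓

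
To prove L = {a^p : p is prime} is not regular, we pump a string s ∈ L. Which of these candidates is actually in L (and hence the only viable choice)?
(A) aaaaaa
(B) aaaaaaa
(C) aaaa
(B) aaaaaaa

The pumping lemma is applied to a string s that lies in L, so first check membership of each option:
- (A) aaaaaa has length 6 = 2 × 3, which is not prime, so it is not in L ✗
- (B) aaaaaaa has length 7, which is prime, so it is in L ✓
- (C) aaaa has length 4 = 2 × 2, which is not prime, so it is not in L ✗

Only (B) aaaaaaa is in L, so it is the only candidate that could play the role of s.
(In a complete proof one picks s in terms of the pumping length p so that |s| ≥ p is guaranteed; a fixed string like aaaaaaa illustrates the shape of such an s.)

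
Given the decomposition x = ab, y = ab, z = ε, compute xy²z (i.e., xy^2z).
ababab

Given x = 'ab', y = 'ab', z = '' and i = 2:

xy^2z = x + y·y·...·y (2 times) + z
       = 'ab' + 'ab'^2 + ''
       = 'ab' + 'abab' + ''
       = 'ababab'

The pumped string is 'ababab' with length 6.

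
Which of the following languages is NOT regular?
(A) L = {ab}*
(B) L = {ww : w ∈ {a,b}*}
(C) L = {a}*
(B) {ww : w ∈ {a,b}*}

(B) L = {ww : w ∈ {a,b}*} is NOT regular.

The pumping lemma can be used to prove this:
After pumping, the two halves no longer match

The other languages are regular because they can be recognized by finite automata.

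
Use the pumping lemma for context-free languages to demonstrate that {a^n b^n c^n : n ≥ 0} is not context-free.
Assume for contradiction that L is context-free, and let p ≥ 1 be the pumping length given by the pumping lemma for CFLs.
Choose s = a^p b^p c^p. Then s ∈ L and |s| = 3p ≥ p.
By the CFL pumping lemma, s = uvxyz for some u, v, x, y, z with |vxy| ≤ p, |vy| ≥ 1, and uv^i xy^i z ∈ L for every i ≥ 0.

Because |vxy| ≤ p, the window vxy cannot contain both an a and a c: any substring of s containing both must include the entire block b^p plus at least one a and one c, so it has length ≥ p + 2 > p.
Hence at least one of the letters a, c does not occur in vy at all.

Take i = 0: the string uxz is obtained from s by deleting |vy| ≥ 1 symbols, so |uxz| = 3p − |vy| < 3p.
But the letter (a or c) that does not occur in vy still occurs exactly p times in uxz. Every string of L with exactly p copies of some letter is a^p b^p c^p, of length 3p. Since |uxz| < 3p, uxz ∉ L.

This contradicts the CFL pumping lemma, which requires uv^i xy^i z ∈ L for all i ≥ 0.
Hence L = {a^n b^n c^n : n ≥ 0} is not context-free. ∎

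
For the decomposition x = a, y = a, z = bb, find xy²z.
aaabb

Given x = 'a', y = 'a', z = 'bb' and i = 2:

xy^2z = x + y·y·...·y (2 times) + z
       = 'a' + 'a'^2 + 'bb'
       = 'a' + 'aa' + 'bb'
       = 'aaabb'

The pumped string is 'aaabb' with length 5.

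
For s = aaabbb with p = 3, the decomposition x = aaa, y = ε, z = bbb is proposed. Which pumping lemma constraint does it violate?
Violated: |y| > 0

The decomposition x = aaa, y = ε, z = bbb for s = aaabbb with p = 3
violates the constraint: |y| > 0

|y| = 0, but the pumping lemma requires |y| > 0 (y must be non-empty).

Pumping lemma constraints:
1. xyz = s (decomposition is valid)
2. |xy| ≤ p
3. |y| > 0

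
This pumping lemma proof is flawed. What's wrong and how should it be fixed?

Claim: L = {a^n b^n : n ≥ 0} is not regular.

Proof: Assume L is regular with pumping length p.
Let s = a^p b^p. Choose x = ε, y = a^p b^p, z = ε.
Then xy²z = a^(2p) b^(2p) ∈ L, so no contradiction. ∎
Error: The decomposition violates |xy| ≤ p. With y = a^p b^p, |xy| = |y| = 2p > p. (The proof also miscomputes xy²z, which would be a^p b^p a^p b^p rather than a^(2p) b^(2p), and it wrongly treats one harmless decomposition as settling the matter — the prover does not get to choose the decomposition.)

Correction: The pumping lemma requires |xy| ≤ p, and the argument must handle every decomposition satisfying |xy| ≤ p, |y| ≥ 1. Since s starts with p a's, any such y consists only of a's, say y = a^k with k ≥ 1. Then xy²z = a^(p+k) b^p has unequal numbers of a's and b's, so xy²z ∉ L — the required contradiction.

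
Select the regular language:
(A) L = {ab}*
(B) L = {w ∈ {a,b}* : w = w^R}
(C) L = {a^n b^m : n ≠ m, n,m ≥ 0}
(A) {ab}*

(A) L = {ab}* is regular.

This can be recognized by a finite automaton (DFA/NFA).
Regular expressions like {ab}* define regular languages.

The other choices are not regular:
- {w ∈ {a,b}* : w = w^R}: After pumping, the string is no longer symmetric
- {a^n b^m : n ≠ m, n,m ≥ 0}: After pumping a's, we can make n = m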